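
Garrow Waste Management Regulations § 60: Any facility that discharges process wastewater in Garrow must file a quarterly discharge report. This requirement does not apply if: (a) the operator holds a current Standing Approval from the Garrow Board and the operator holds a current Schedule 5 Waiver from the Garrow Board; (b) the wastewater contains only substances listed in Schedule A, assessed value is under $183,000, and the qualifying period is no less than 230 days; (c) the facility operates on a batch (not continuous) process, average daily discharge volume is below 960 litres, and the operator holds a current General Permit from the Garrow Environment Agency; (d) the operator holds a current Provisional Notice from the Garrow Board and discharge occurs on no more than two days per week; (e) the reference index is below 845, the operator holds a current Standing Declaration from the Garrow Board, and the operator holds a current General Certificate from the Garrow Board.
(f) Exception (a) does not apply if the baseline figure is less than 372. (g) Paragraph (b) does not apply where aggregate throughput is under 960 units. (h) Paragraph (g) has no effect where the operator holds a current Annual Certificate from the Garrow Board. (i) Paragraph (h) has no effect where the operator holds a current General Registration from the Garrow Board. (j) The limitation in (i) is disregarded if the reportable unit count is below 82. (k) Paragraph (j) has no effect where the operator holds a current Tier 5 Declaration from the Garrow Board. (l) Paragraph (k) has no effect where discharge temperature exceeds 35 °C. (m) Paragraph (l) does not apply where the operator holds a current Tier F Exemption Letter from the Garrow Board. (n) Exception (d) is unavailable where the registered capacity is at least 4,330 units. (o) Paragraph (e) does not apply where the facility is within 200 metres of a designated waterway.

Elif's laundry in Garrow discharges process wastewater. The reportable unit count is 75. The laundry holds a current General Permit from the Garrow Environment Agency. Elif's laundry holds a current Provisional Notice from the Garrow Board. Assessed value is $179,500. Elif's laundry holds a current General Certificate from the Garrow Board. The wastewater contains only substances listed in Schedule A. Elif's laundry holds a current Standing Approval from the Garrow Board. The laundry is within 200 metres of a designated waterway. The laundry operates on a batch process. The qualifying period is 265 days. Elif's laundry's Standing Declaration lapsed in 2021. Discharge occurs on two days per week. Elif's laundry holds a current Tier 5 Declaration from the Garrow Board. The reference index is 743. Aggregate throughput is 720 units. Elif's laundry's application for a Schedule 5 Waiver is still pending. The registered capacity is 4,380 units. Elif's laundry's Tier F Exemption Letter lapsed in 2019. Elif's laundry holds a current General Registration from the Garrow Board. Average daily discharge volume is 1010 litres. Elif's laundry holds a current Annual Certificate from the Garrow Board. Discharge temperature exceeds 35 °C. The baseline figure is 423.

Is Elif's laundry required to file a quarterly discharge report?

No — exception (b) applies; Elif's laundry is not required to file a quarterly discharge report.

Exception (a) does not apply: the Schedule 5 Waiver is not current.
All of (b)'s requirements are met (the wastewater is Schedule-A-only; assessed value is $179,500, under the $183,000 limit; the qualifying period is 265 days, meeting the 230 days threshold). Considering the limiting provisions: (g) would limit (b) — aggregate throughput is 720 units, under the 960 units limit — but (h) sets (g) aside: (h) operates — a current Annual Certificate is held. (i) operates (a current General Registration is held), but yields to (j): (j) operates against (i): the reportable unit count is 75, below the 82 limit. (k) would limit (j) — a current Tier 5 Declaration is held — but (l) sets (k) aside: (l) applies — discharge temperature exceeds 35 °C. (m), which would lift (l), is not triggered — there is no Tier F Exemption Letter in force. (b) remains available.
Exception (c) fails — average daily discharge volume is 1010 litres, not below 960 litres.
Exception (d) is satisfied on its face — a current Provisional Notice is held; discharge occurs on no more than two days per week. However, paragraph (n) must be considered: (n) operates — the registered capacity is 4,380 units, meeting the 4,330 units threshold. Exception (d) does not apply.
Exception (e) fails — no current Standing Declaration is held.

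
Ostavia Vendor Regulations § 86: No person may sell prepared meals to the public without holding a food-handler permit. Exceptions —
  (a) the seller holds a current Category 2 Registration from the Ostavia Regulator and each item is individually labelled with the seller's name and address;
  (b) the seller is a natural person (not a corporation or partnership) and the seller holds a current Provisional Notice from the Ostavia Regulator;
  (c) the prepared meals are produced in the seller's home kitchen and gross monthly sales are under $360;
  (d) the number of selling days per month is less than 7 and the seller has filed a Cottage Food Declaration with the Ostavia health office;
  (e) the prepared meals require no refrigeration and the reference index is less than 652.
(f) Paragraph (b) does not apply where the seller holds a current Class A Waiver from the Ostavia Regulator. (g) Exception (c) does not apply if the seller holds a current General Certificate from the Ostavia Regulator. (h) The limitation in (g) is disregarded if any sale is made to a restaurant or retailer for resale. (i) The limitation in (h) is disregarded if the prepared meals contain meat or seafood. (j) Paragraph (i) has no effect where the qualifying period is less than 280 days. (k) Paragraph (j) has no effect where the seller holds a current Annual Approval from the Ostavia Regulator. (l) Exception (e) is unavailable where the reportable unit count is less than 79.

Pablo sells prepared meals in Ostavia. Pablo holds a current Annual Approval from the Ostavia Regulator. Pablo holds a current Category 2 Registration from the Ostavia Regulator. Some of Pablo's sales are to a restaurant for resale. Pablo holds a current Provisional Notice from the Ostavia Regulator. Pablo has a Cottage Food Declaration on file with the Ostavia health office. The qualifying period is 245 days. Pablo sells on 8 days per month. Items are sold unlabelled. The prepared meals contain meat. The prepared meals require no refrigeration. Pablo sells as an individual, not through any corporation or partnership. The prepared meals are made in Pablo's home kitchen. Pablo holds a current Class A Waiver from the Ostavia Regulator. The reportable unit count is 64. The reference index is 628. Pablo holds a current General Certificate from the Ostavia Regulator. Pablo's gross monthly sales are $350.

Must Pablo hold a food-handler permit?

Yes — Pablo must hold a food-handler permit.

Exception (a) fails — items are sold unlabelled.
Exception (b)'s conditions are all satisfied: the seller is a natural person; a current Provisional Notice is held. Turning to paragraph (f): (f) operates against (b): a current Class A Waiver is held. So (b) is unavailable.
Exception (c)'s conditions are all satisfied: the prepared meals are home-kitchen produced; gross monthly sales are $350, under the $360 limit. Turning to paragraphs (g)–(k): (g) is triggered — a current General Certificate is held. (h) is triggered (some sales are to a restaurant for resale), but yields to (i): (i) is engaged — the prepared meals contain meat. (j) would limit (i) — the qualifying period is 245 days, less than the 280 days limit — but (k) sets (j) aside: (k) operates against (j): a current Annual Approval is held. Exception (c) does not apply.
Exception (d) fails — the number of selling days per month is 8, not less than 7.
Exception (e)'s conditions are all satisfied: the prepared meals are shelf-stable; the reference index is 628, less than the 652 limit. Turning to paragraph (l): (l) operates against (e): the reportable unit count is 64, less than the 79 limit. (e) is therefore removed.
Every exception is unavailable, so the rule governs.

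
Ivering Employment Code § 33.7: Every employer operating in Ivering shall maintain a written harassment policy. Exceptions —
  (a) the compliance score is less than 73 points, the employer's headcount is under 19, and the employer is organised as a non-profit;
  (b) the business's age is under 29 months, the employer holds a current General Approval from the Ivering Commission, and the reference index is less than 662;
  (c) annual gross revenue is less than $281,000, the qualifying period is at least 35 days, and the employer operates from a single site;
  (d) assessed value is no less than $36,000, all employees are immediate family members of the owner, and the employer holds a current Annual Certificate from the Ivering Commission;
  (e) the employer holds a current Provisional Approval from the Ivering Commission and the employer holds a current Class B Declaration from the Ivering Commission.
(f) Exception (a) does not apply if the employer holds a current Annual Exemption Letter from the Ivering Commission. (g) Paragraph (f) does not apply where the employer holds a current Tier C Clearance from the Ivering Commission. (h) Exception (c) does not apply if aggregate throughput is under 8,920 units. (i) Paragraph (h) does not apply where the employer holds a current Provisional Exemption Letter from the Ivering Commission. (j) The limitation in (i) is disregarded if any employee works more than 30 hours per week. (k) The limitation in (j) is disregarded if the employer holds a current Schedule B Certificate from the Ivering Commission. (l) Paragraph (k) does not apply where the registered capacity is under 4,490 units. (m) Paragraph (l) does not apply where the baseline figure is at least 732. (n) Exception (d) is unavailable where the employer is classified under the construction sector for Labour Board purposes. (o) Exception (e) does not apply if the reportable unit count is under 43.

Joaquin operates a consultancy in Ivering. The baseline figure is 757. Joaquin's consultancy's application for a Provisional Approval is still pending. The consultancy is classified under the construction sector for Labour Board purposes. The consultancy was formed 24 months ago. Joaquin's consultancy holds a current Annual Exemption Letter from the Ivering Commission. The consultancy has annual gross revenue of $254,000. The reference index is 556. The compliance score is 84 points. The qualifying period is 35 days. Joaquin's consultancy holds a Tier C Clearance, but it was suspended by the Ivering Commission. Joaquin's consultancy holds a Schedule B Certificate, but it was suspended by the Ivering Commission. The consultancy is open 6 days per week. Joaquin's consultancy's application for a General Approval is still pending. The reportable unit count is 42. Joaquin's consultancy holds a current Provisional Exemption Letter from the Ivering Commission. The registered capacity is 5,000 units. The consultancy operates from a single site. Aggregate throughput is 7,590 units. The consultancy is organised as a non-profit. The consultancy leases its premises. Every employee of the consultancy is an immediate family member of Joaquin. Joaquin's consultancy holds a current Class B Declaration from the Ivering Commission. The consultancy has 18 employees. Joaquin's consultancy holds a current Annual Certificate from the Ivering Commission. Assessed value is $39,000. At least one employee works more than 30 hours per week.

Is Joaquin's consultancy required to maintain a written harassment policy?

Yes — Joaquin's consultancy must maintain a written harassment policy.

Exception (a) does not apply: the compliance score is 84 points, not less than 73 points.
Exception (b) fails — no current General Approval is held.
All of (c)'s requirements are met (annual gross revenue is $254,000, less than the $281,000 limit; the qualifying period is 35 days, meeting the 35 days threshold; the employer operates from a single site). But: (h) operates against (c): aggregate throughput is 7,590 units, under the 8,920 units limit. (i) operates (a current Provisional Exemption Letter is held), but is itself disapplied by (j): (j) operates — at least one employee exceeds 30 hours/week. (k), which would lift (j), does not operate here — there is no Schedule B Certificate in force. So (c) is unavailable.
Exception (d) is satisfied on its face — assessed value is $39,000, meeting the $36,000 threshold; every employee is an immediate family member; a current Annual Certificate is held. But applying paragraph (n): (n) applies — the consultancy is classified under the construction sector. (d) is therefore removed.
Exception (e) requires that the employer holds a current Provisional Approval from the Ivering Commission; but the Provisional Approval is not current, so (e) is unavailable.
None of the exceptions is available; § 33.7 applies in full.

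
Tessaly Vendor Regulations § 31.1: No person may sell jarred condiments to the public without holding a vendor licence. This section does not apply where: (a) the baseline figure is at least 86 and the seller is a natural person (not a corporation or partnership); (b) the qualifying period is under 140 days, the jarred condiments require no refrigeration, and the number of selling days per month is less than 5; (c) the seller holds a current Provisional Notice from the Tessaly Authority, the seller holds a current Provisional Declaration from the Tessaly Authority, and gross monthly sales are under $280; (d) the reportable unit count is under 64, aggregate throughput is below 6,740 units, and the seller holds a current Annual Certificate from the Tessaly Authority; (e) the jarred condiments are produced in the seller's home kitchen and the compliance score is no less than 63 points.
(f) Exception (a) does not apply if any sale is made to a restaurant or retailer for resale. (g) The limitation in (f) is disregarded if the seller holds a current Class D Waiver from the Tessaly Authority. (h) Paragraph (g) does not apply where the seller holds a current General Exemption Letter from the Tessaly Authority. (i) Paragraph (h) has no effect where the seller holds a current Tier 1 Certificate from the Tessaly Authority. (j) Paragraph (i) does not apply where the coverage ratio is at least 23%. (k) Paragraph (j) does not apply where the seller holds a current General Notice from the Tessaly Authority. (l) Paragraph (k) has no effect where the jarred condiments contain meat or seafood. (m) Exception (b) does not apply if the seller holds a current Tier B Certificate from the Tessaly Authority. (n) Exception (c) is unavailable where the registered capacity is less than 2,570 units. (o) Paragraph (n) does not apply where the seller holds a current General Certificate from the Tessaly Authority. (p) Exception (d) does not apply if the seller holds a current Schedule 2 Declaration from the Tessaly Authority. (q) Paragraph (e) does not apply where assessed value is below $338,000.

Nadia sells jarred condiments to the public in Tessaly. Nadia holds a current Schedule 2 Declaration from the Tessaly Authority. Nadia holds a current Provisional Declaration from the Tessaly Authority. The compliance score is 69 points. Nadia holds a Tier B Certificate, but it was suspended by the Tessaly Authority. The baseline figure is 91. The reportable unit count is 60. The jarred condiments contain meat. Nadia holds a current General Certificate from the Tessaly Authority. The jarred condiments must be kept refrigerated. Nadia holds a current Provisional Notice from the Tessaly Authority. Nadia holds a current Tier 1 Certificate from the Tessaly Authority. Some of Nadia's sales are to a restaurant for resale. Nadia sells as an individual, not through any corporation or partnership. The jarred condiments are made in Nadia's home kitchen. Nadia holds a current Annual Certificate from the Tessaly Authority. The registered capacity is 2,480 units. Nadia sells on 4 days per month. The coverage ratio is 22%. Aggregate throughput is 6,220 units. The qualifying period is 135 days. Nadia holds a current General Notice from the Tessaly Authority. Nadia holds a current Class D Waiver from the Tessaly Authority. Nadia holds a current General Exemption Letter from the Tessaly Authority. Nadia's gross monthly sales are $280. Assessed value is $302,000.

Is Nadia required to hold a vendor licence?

No — exception (a) applies; Nadia is not required to hold a vendor licence.

All of (a)'s requirements are met (the baseline figure is 91, meeting the 86 threshold; the seller is a natural person). Considering the limiting provisions: (f) would limit (a) — some sales are to a restaurant for resale — but (g) sets (f) aside: (g) is triggered — a current Class D Waiver is held. (h) would limit (g) — a current General Exemption Letter is held — but (i) sets (h) aside: (i) operates against (h): a current Tier 1 Certificate is held. (j), which would lift (i), does not operate here — the coverage ratio is 22%, short of 23%. Exception (a) stands.
Exception (b) requires that the jarred condiments require no refrigeration; but the jarred condiments require refrigeration, so (b) is unavailable.
Exception (c) requires that gross monthly sales are under $280; but gross monthly sales are $280, not under $280, so (c) is unavailable.
Exception (d)'s conditions are all satisfied: the reportable unit count is 60, under the 64 limit; aggregate throughput is 6,220 units, below the 6,740 units limit; a current Annual Certificate is held. But applying paragraph (p): (p) operates against (d): a current Schedule 2 Declaration is held. So (d) is unavailable.
Exception (e): the jarred condiments are home-kitchen produced; the compliance score is 69 points, meeting the 63 points threshold — every condition holds. Turning to paragraph (q): (q) is engaged — assessed value is $302,000, below the $338,000 limit. So (e) is unavailable.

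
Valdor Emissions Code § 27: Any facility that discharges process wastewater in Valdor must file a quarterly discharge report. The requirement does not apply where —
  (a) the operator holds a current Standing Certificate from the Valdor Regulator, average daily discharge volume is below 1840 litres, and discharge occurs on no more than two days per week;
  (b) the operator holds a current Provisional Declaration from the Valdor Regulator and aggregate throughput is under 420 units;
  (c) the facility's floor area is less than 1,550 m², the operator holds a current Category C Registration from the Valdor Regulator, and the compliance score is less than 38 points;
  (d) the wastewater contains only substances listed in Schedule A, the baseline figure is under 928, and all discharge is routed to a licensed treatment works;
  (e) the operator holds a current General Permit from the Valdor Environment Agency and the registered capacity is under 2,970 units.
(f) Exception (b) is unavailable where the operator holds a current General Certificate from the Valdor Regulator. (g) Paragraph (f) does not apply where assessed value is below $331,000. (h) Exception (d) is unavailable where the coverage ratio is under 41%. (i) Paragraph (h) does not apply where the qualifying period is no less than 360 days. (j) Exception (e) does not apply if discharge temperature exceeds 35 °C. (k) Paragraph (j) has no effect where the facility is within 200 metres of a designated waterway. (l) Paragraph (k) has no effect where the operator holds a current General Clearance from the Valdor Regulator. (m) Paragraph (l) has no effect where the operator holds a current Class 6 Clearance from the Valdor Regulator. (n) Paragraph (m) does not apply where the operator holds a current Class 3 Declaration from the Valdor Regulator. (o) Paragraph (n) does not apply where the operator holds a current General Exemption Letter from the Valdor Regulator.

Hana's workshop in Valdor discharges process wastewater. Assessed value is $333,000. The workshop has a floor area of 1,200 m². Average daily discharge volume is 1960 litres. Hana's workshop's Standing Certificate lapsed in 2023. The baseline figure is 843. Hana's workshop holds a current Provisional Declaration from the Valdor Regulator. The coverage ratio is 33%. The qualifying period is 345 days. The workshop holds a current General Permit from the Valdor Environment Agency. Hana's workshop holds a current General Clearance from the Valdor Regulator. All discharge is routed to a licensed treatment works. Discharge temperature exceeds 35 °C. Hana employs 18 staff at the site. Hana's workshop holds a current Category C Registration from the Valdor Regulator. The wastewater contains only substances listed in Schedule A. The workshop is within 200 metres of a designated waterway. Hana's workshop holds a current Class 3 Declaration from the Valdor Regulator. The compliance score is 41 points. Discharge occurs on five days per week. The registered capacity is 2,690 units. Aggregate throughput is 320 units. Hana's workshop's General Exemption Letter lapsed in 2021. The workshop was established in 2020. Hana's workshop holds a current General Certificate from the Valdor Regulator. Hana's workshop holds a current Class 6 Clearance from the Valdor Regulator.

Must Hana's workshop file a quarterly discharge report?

Yes — Hana's workshop must file a quarterly discharge report.

Exception (a) requires that the operator holds a current Standing Certificate from the Valdor Regulator; but no current Standing Certificate is held, so (a) is unavailable.
Exception (b) is satisfied on its face — a current Provisional Declaration is held; aggregate throughput is 320 units, under the 420 units limit. But applying paragraphs (f)–(g): (f) operates against (b): a current General Certificate is held. (g) is inapplicable (assessed value is $333,000, not below $331,000), so (f) stands. So (b) is unavailable.
Exception (c) does not apply: the compliance score is 41 points, not less than 38 points.
All of (d)'s requirements are met (the wastewater is Schedule-A-only; the baseline figure is 843, under the 928 limit; discharge is routed to a licensed treatment works). But: (h) operates against (d): the coverage ratio is 33%, under the 41% limit. (i) is not triggered (the qualifying period is 345 days, short of 360 days), so (h) stands. Exception (d) does not apply.
All of (e)'s requirements are met (a current General Permit is held; the registered capacity is 2,690 units, under the 2,970 units limit). Turning to paragraphs (j)–(o): (j) applies — discharge temperature exceeds 35 °C. (k) is engaged (the workshop is within 200 m of a designated waterway), but is displaced by (l): (l) is triggered — a current General Clearance is held. (m) would limit (l) — a current Class 6 Clearance is held — but (n) sets (m) aside: (n) is engaged — a current Class 3 Declaration is held. (o), which would lift (n), does not operate here — no current General Exemption Letter is held. (e) is therefore removed.
No exception applies. The general rule governs.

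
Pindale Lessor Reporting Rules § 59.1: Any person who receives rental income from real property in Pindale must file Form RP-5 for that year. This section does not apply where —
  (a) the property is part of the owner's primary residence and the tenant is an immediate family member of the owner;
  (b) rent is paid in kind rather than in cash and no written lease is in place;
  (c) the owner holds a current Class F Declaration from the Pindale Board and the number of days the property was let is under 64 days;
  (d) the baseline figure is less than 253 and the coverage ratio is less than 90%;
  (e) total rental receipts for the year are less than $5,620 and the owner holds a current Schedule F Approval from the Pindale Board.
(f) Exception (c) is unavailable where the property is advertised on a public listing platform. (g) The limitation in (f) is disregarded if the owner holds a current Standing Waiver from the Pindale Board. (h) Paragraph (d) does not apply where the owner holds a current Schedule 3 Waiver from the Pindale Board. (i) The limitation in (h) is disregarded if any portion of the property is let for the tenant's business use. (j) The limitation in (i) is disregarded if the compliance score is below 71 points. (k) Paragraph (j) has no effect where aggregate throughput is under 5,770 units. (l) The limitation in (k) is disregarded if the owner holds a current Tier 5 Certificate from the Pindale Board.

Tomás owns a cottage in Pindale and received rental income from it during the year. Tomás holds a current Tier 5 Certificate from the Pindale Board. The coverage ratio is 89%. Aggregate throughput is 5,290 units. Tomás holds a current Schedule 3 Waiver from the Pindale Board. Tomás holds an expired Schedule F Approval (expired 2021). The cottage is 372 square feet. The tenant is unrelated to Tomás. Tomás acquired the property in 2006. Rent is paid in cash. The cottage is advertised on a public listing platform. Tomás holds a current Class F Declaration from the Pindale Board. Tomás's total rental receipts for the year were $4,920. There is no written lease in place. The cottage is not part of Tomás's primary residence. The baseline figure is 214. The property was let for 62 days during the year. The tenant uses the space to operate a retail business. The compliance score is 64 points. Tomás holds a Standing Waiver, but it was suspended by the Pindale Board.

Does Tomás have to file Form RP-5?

Exception (a) does not apply: the cottage is not part of the primary residence.
Exception (b) does not apply: rent is paid in cash.
Exception (c): a current Class F Declaration is held; the number of days the property was let is 62 days, under the 64 days limit — every condition holds. But applying paragraphs (f)–(g): (f) operates against (c): the property is publicly advertised. (g), which would lift (f), does not operate here — no current Standing Waiver is held. So (c) is unavailable.
All of (d)'s requirements are met (the baseline figure is 214, less than the 253 limit; the coverage ratio is 89%, less than the 90% limit). But applying paragraphs (h)–(l): (h) is triggered — a current Schedule 3 Waiver is held. (i) is engaged (the space is let for business use), but is overridden by (j): (j) operates against (i): the compliance score is 64 points, below the 71 points limit. (k) would limit (j) — aggregate throughput is 5,290 units, under the 5,770 units limit — but (l) sets (k) aside: (l) is engaged — a current Tier 5 Certificate is held. Exception (d) does not apply.
Exception (e) fails — there is no Schedule F Approval in force.
No exception applies. The general rule governs.

Yes — Tomás must file Form RP-5.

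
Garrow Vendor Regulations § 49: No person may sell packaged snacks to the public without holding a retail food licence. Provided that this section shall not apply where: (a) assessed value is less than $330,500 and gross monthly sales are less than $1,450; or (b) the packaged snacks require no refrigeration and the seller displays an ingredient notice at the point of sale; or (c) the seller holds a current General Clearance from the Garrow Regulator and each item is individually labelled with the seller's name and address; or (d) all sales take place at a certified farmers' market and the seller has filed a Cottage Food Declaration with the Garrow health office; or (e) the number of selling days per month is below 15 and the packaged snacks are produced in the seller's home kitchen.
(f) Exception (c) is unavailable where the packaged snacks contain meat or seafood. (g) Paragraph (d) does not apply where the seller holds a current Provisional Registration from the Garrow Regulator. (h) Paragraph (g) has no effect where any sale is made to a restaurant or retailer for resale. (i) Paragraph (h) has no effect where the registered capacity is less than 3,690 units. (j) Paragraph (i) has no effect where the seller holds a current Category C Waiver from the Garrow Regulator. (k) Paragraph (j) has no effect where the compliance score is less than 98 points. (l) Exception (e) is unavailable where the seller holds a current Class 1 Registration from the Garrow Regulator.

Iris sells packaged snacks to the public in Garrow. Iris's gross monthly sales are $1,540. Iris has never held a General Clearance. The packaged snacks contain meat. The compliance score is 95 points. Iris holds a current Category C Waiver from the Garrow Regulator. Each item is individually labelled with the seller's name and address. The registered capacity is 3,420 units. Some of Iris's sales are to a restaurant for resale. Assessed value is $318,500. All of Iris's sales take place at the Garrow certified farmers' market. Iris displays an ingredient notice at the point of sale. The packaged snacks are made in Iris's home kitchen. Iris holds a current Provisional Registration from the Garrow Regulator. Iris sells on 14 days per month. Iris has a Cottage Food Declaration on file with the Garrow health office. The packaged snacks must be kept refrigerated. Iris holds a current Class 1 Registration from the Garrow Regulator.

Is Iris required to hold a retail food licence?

Yes — Iris must hold a retail food licence.

Exception (a) fails — gross monthly sales are $1,540, not less than $1,450.
Exception (b) fails — the packaged snacks require refrigeration.
Exception (c) fails — there is no General Clearance in force.
Exception (d) is satisfied on its face — all sales are at a certified farmers' market; a Cottage Food Declaration is on file. But: (g) operates against (d): a current Provisional Registration is held. (h) operates (some sales are to a restaurant for resale), but yields to (i): (i) operates against (h): the registered capacity is 3,420 units, less than the 3,690 units limit. (j) would limit (i) — a current Category C Waiver is held — but (k) sets (j) aside: (k) is engaged — the compliance score is 95 points, less than the 98 points limit. So (d) is unavailable.
Exception (e)'s conditions are all satisfied: the number of selling days per month is 14, below the 15 limit; the packaged snacks are home-kitchen produced. But applying paragraph (l): (l) operates against (e): a current Class 1 Registration is held. (e) is therefore removed.
No exception is made out. Iris falls within the general rule.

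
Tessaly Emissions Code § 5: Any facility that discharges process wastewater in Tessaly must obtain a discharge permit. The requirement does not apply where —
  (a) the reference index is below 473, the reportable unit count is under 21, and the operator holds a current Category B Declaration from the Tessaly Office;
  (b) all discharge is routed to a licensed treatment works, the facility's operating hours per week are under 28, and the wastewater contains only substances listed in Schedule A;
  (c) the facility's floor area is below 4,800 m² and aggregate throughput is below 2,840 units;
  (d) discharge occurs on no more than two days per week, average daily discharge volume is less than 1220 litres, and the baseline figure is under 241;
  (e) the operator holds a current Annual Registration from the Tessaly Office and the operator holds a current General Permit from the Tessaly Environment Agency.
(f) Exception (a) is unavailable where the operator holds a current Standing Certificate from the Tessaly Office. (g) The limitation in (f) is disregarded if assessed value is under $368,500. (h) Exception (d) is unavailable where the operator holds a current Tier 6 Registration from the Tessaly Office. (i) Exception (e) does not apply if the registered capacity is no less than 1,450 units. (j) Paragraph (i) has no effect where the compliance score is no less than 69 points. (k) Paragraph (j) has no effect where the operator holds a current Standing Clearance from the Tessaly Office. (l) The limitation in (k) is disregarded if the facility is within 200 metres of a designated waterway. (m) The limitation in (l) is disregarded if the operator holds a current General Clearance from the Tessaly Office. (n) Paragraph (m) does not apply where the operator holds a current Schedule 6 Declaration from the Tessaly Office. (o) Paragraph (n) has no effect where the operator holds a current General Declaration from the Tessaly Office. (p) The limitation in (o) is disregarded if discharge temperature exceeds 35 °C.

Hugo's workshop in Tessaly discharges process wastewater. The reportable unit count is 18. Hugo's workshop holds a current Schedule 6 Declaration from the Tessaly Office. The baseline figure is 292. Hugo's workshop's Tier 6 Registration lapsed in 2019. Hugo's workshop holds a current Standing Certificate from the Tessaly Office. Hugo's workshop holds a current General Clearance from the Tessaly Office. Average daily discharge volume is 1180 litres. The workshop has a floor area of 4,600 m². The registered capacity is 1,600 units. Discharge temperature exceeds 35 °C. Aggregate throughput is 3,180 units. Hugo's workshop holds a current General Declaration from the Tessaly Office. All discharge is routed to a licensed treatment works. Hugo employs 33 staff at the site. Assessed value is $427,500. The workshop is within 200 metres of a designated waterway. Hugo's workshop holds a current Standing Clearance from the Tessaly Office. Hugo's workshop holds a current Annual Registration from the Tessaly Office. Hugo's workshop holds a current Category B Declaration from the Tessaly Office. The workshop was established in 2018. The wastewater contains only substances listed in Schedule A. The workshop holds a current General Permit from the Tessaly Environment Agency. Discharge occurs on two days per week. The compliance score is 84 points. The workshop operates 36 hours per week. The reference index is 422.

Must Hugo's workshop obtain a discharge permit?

No — exception (e) applies; Hugo's workshop is not required to obtain a discharge permit.

Exception (a)'s conditions are all satisfied: the reference index is 422, below the 473 limit; the reportable unit count is 18, under the 21 limit; a current Category B Declaration is held. But: (f) is engaged — a current Standing Certificate is held. (g) does not operate here (assessed value is $427,500, not under $368,500), so (f) stands. Exception (a) does not apply.
Exception (b) fails — the facility's operating hours per week are 36, not under 28.
Exception (c) fails — aggregate throughput is 3,180 units, not below 2,840 units.
Exception (d) requires that the baseline figure is under 241; but the baseline figure is 292, not under 241, so (d) is unavailable.
Exception (e)'s conditions are all satisfied: a current Annual Registration is held; a current General Permit is held. Applying paragraphs (i)–(p): (i) would limit (e) — the registered capacity is 1,600 units, meeting the 1,450 units threshold — but (j) sets (i) aside: (j) operates — the compliance score is 84 points, meeting the 69 points threshold. (k) operates (a current Standing Clearance is held), but yields to (l): (l) operates against (k): the workshop is within 200 m of a designated waterway. (m) is engaged (a current General Clearance is held), but is overridden by (n): (n) is engaged — a current Schedule 6 Declaration is held. (o) would limit (n) — a current General Declaration is held — but (p) sets (o) aside: (p) is engaged — discharge temperature exceeds 35 °C. So (e) applies.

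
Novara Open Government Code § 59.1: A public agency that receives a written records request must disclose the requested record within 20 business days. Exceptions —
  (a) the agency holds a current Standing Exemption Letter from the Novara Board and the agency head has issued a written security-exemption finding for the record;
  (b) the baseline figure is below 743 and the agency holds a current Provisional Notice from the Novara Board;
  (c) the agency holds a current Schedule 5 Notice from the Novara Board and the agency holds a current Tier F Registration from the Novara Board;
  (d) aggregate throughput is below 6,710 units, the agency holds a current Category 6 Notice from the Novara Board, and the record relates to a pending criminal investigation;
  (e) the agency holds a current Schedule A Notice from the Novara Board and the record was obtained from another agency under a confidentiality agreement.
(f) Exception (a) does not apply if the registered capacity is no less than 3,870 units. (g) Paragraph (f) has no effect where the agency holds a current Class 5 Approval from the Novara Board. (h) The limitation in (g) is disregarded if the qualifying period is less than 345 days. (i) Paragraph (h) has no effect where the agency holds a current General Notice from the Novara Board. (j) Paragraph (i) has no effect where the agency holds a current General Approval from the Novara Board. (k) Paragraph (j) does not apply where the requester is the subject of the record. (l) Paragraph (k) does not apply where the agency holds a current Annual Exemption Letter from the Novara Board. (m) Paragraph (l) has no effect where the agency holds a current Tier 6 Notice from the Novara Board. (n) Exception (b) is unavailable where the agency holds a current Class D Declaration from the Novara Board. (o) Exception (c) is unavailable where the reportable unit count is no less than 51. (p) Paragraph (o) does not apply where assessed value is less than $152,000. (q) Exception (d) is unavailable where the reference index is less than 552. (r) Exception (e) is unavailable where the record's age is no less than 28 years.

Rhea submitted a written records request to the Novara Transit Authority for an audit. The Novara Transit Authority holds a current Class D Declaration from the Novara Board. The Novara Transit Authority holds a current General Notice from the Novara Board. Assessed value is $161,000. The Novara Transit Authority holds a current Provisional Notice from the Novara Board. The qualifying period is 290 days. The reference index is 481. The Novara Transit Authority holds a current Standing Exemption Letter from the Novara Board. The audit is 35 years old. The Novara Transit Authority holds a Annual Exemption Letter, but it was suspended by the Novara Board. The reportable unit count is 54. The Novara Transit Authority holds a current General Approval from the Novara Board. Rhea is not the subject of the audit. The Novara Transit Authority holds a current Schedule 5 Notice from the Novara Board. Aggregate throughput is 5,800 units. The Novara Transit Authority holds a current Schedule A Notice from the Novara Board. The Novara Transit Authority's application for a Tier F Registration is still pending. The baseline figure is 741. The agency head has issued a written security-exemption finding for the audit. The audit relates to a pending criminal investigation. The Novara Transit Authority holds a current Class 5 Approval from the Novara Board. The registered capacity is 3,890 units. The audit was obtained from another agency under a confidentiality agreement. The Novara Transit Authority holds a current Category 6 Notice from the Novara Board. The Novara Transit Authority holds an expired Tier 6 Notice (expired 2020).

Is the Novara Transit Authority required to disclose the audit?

Exception (a)'s conditions are all satisfied: a current Standing Exemption Letter is held; a written security-exemption finding has been issued. But: (f) operates — the registered capacity is 3,890 units, meeting the 3,870 units threshold. (g) would limit (f) — a current Class 5 Approval is held — but (h) sets (g) aside: (h) is triggered — the qualifying period is 290 days, less than the 345 days limit. (i) is triggered (a current General Notice is held), but is displaced by (j): (j) operates against (i): a current General Approval is held. (k), which would lift (j), is not triggered — Rhea is not the subject of the audit. (a) is therefore removed.
Exception (b): the baseline figure is 741, below the 743 limit; a current Provisional Notice is held — every condition holds. But applying paragraph (n): (n) operates against (b): a current Class D Declaration is held. Exception (b) does not apply.
Exception (c) fails — no current Tier F Registration is held.
Exception (d)'s conditions are all satisfied: aggregate throughput is 5,800 units, below the 6,710 units limit; a current Category 6 Notice is held; the audit relates to a pending investigation. But: (q) operates against (d): the reference index is 481, less than the 552 limit. Exception (d) does not apply.
Exception (e): a current Schedule A Notice is held; the audit was obtained under a confidentiality agreement — every condition holds. But applying paragraph (r): (r) is engaged — the record's age is 35 years, meeting the 28 years threshold. (e) is therefore removed.
No exception applies. The general rule governs.

Yes — the Novara Transit Authority must disclose the audit.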